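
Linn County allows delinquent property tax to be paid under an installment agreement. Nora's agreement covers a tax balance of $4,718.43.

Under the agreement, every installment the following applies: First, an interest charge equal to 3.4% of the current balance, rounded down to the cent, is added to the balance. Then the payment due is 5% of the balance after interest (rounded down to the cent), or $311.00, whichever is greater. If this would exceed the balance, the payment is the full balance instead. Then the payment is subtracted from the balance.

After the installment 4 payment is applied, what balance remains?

$4,084.69

Installment 1: opening $4,718.43; interest $160.42 → $4,878.85; payment $311.00; balance $4,567.85
Installment 2: opening $4,567.85; interest $155.30 → $4,723.15; payment $311.00; balance $4,412.15
Installment 3: opening $4,412.15; interest $150.01 → $4,562.16; payment $311.00; balance $4,251.16
Installment 4: opening $4,251.16; interest $144.53 → $4,395.69; payment $311.00; balance $4,084.69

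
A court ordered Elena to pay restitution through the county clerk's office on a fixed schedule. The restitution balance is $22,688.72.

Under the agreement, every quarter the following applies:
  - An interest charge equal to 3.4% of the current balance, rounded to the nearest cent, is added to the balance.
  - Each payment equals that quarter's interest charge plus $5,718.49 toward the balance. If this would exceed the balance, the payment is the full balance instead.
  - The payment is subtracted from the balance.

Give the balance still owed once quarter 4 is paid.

Quarter 1: opening $22,688.72; interest $771.42 → $23,460.14; payment $6,489.91; balance $16,970.23
Quarter 2: opening $16,970.23; interest $576.99 → $17,547.22; payment $6,295.48; balance $11,251.74
Quarter 3: opening $11,251.74; interest $382.56 → $11,634.30; payment $6,101.05; balance $5,533.25
Quarter 4: opening $5,533.25; interest $188.13 → $5,721.38; payment $5,721.38; balance $0.00

$0.00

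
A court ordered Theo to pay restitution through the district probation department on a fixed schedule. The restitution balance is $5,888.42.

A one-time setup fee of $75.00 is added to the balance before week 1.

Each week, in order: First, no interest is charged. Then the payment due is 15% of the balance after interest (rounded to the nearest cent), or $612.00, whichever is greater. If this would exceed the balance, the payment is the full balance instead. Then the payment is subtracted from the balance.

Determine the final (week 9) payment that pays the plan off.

Week 1: $5,963.42 − $894.51 → $5,068.91
Week 2: $5,068.91 − $760.34 → $4,308.57
Week 3: $4,308.57 − $646.29 → $3,662.28
Week 4: $3,662.28 − $612.00 → $3,050.28
Week 5: $3,050.28 − $612.00 → $2,438.28
Week 6: $2,438.28 − $612.00 → $1,826.28
Week 7: $1,826.28 − $612.00 → $1,214.28
Week 8: $1,214.28 − $612.00 → $602.28
Week 9: $602.28 − $602.28 → $0.00

$602.28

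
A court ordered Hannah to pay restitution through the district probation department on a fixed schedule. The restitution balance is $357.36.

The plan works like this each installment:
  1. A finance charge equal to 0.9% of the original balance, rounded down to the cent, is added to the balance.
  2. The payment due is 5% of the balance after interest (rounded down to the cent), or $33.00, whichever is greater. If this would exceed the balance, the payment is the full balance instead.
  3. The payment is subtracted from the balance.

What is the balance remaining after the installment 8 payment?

# | Opening | Interest | Payment | End bal
1 | $357.36 | $3.21 | $33.00 | $327.57
2 | $327.57 | $3.21 | $33.00 | $297.78
3 | $297.78 | $3.21 | $33.00 | $267.99
4 | $267.99 | $3.21 | $33.00 | $238.20
5 | $238.20 | $3.21 | $33.00 | $208.41
6 | $208.41 | $3.21 | $33.00 | $178.62
7 | $178.62 | $3.21 | $33.00 | $148.83
8 | $148.83 | $3.21 | $33.00 | $119.04

$119.04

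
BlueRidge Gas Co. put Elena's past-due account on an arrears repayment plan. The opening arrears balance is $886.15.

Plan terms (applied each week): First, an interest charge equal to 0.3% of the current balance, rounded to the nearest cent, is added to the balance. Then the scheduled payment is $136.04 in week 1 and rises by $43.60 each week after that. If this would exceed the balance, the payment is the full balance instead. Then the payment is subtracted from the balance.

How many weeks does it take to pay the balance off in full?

5

# | Opening | Interest | Payment | End bal
1 | $886.15 | $2.66 | $136.04 | $752.77
2 | $752.77 | $2.26 | $179.64 | $575.39
3 | $575.39 | $1.73 | $223.24 | $353.88
4 | $353.88 | $1.06 | $266.84 | $88.10
5 | $88.10 | $0.26 | $88.36 | $0.00
Balance reaches $0.00 in week 5.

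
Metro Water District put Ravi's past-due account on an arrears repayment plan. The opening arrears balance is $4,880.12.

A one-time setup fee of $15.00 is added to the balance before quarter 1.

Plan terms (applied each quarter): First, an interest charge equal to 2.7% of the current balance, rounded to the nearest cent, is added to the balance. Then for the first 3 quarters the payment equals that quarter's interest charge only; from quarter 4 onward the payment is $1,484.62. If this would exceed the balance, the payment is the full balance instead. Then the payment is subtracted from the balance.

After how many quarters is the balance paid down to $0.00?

7

Quarter 1: $4,895.12 +$132.17 interest = $5,027.29; pay $132.17 → $4,895.12
Quarter 2: $4,895.12 +$132.17 interest = $5,027.29; pay $132.17 → $4,895.12
Quarter 3: $4,895.12 +$132.17 interest = $5,027.29; pay $132.17 → $4,895.12
Quarter 4: $4,895.12 +$132.17 interest = $5,027.29; pay $1,484.62 → $3,542.67
Quarter 5: $3,542.67 +$95.65 interest = $3,638.32; pay $1,484.62 → $2,153.70
Quarter 6: $2,153.70 +$58.15 interest = $2,211.85; pay $1,484.62 → $727.23
Quarter 7: $727.23 +$19.64 interest = $746.87; pay $746.87 → $0.00
Balance reaches $0.00 in quarter 7.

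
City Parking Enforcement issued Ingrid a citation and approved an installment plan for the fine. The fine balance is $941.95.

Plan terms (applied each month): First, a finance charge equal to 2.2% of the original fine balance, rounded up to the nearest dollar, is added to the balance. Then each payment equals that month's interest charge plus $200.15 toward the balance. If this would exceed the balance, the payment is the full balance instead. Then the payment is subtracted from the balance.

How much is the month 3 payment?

Month 1: $941.95 +$21.00 interest = $962.95; pay $221.15 → $741.80
Month 2: $741.80 +$21.00 interest = $762.80; pay $221.15 → $541.65
Month 3: $541.65 +$21.00 interest = $562.65; pay $221.15 → $341.50

$221.15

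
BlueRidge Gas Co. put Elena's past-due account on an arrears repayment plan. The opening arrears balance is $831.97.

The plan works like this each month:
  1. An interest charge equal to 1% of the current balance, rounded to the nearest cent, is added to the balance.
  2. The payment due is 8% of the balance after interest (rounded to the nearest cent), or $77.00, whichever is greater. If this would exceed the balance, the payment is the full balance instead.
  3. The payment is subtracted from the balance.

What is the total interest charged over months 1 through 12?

Month 1: $831.97 +$8.32 interest = $840.29; pay $77.00 → $763.29
Month 2: $763.29 +$7.63 interest = $770.92; pay $77.00 → $693.92
Month 3: $693.92 +$6.94 interest = $700.86; pay $77.00 → $623.86
Month 4: $623.86 +$6.24 interest = $630.10; pay $77.00 → $553.10
Month 5: $553.10 +$5.53 interest = $558.63; pay $77.00 → $481.63
Month 6: $481.63 +$4.82 interest = $486.45; pay $77.00 → $409.45
Month 7: $409.45 +$4.09 interest = $413.54; pay $77.00 → $336.54
Month 8: $336.54 +$3.37 interest = $339.91; pay $77.00 → $262.91
Month 9: $262.91 +$2.63 interest = $265.54; pay $77.00 → $188.54
Month 10: $188.54 +$1.89 interest = $190.43; pay $77.00 → $113.43
Month 11: $113.43 +$1.13 interest = $114.56; pay $77.00 → $37.56
Month 12: $37.56 +$0.38 interest = $37.94; pay $37.94 → $0.00
Total interest: $8.32 + $7.63 + $6.94 + $6.24 + $5.53 + $4.82 + $4.09 + $3.37 + $2.63 + $1.89 + $1.13 + $0.38 = $52.97

$52.97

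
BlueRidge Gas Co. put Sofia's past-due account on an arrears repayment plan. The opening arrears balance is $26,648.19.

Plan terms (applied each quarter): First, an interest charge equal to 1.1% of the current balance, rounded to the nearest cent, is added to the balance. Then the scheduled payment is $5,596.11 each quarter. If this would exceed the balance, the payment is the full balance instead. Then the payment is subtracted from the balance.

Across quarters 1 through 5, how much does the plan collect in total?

Quarter 1: $26,648.19 +$293.13 interest = $26,941.32; pay $5,596.11 → $21,345.21
Quarter 2: $21,345.21 +$234.80 interest = $21,580.01; pay $5,596.11 → $15,983.90
Quarter 3: $15,983.90 +$175.82 interest = $16,159.72; pay $5,596.11 → $10,563.61
Quarter 4: $10,563.61 +$116.20 interest = $10,679.81; pay $5,596.11 → $5,083.70
Quarter 5: $5,083.70 +$55.92 interest = $5,139.62; pay $5,139.62 → $0.00
Total paid: $27,524.06

$27,524.06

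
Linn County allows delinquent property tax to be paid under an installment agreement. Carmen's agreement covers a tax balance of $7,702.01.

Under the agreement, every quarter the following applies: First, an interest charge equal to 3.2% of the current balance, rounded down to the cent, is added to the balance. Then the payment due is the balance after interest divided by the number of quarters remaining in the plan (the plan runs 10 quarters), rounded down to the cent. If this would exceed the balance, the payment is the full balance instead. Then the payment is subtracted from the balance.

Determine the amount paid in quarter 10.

$1,055.35

Quarter 1: $7,702.01 +$246.46 interest = $7,948.47; pay $794.84 → $7,153.63
Quarter 2: $7,153.63 +$228.91 interest = $7,382.54; pay $820.28 → $6,562.26
Quarter 3: $6,562.26 +$209.99 interest = $6,772.25; pay $846.53 → $5,925.72
Quarter 4: $5,925.72 +$189.62 interest = $6,115.34; pay $873.62 → $5,241.72
Quarter 5: $5,241.72 +$167.73 interest = $5,409.45; pay $901.57 → $4,507.88
Quarter 6: $4,507.88 +$144.25 interest = $4,652.13; pay $930.42 → $3,721.71
Quarter 7: $3,721.71 +$119.09 interest = $3,840.80; pay $960.20 → $2,880.60
Quarter 8: $2,880.60 +$92.17 interest = $2,972.77; pay $990.92 → $1,981.85
Quarter 9: $1,981.85 +$63.41 interest = $2,045.26; pay $1,022.63 → $1,022.63
Quarter 10: $1,022.63 +$32.72 interest = $1,055.35; pay $1,055.35 → $0.00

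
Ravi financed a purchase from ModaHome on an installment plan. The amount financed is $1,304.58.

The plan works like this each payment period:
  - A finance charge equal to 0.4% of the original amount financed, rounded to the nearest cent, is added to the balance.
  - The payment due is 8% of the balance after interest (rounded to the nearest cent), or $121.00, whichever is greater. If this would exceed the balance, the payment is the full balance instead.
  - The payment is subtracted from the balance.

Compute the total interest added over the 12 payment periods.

$62.64

Payment period 1: opening $1,304.58; interest $5.22 → $1,309.80; payment $121.00; balance $1,188.80
Payment period 2: opening $1,188.80; interest $5.22 → $1,194.02; payment $121.00; balance $1,073.02
Payment period 3: opening $1,073.02; interest $5.22 → $1,078.24; payment $121.00; balance $957.24
Payment period 4: opening $957.24; interest $5.22 → $962.46; payment $121.00; balance $841.46
Payment period 5: opening $841.46; interest $5.22 → $846.68; payment $121.00; balance $725.68
Payment period 6: opening $725.68; interest $5.22 → $730.90; payment $121.00; balance $609.90
Payment period 7: opening $609.90; interest $5.22 → $615.12; payment $121.00; balance $494.12
Payment period 8: opening $494.12; interest $5.22 → $499.34; payment $121.00; balance $378.34
Payment period 9: opening $378.34; interest $5.22 → $383.56; payment $121.00; balance $262.56
Payment period 10: opening $262.56; interest $5.22 → $267.78; payment $121.00; balance $146.78
Payment period 11: opening $146.78; interest $5.22 → $152.00; payment $121.00; balance $31.00
Payment period 12: opening $31.00; interest $5.22 → $36.22; payment $36.22; balance $0.00
Total interest: $5.22 + $5.22 + $5.22 + $5.22 + $5.22 + $5.22 + $5.22 + $5.22 + $5.22 + $5.22 + $5.22 + $5.22 = $62.64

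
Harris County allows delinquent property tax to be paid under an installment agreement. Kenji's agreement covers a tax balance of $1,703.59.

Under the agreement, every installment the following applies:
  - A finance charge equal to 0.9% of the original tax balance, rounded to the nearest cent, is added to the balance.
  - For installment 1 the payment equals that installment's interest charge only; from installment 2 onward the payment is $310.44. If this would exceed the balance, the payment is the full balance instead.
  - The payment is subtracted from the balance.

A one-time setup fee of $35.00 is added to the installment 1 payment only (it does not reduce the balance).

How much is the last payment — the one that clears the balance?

$243.37

# | Opening | Interest | Payment | Fee | End bal
1 | $1,703.59 | $15.33 | $15.33 | $35.00 | $1,703.59
2 | $1,703.59 | $15.33 | $310.44 | — | $1,408.48
3 | $1,408.48 | $15.33 | $310.44 | — | $1,113.37
4 | $1,113.37 | $15.33 | $310.44 | — | $818.26
5 | $818.26 | $15.33 | $310.44 | — | $523.15
6 | $523.15 | $15.33 | $310.44 | — | $228.04
7 | $228.04 | $15.33 | $243.37 | — | $0.00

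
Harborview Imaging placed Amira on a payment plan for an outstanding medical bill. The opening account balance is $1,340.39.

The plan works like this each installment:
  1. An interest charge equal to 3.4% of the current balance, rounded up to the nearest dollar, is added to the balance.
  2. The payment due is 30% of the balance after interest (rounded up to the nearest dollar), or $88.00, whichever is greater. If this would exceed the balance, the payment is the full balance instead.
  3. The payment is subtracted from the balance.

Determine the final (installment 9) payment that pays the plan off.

$23.39

Installment 1: opening $1,340.39; interest $46.00 → $1,386.39; payment $416.00; balance $970.39
Installment 2: opening $970.39; interest $33.00 → $1,003.39; payment $302.00; balance $701.39
Installment 3: opening $701.39; interest $24.00 → $725.39; payment $218.00; balance $507.39
Installment 4: opening $507.39; interest $18.00 → $525.39; payment $158.00; balance $367.39
Installment 5: opening $367.39; interest $13.00 → $380.39; payment $115.00; balance $265.39
Installment 6: opening $265.39; interest $10.00 → $275.39; payment $88.00; balance $187.39
Installment 7: opening $187.39; interest $7.00 → $194.39; payment $88.00; balance $106.39
Installment 8: opening $106.39; interest $4.00 → $110.39; payment $88.00; balance $22.39
Installment 9: opening $22.39; interest $1.00 → $23.39; payment $23.39; balance $0.00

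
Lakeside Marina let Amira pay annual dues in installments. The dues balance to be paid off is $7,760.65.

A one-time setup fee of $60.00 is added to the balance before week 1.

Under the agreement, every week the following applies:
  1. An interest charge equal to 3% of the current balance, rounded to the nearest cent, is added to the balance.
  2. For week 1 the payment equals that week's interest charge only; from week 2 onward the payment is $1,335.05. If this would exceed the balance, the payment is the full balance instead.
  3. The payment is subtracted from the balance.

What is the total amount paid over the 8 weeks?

# | Opening | Interest | Payment | End bal
1 | $7,820.65 | $234.62 | $234.62 | $7,820.65
2 | $7,820.65 | $234.62 | $1,335.05 | $6,720.22
3 | $6,720.22 | $201.61 | $1,335.05 | $5,586.78
4 | $5,586.78 | $167.60 | $1,335.05 | $4,419.33
5 | $4,419.33 | $132.58 | $1,335.05 | $3,216.86
6 | $3,216.86 | $96.51 | $1,335.05 | $1,978.32
7 | $1,978.32 | $59.35 | $1,335.05 | $702.62
8 | $702.62 | $21.08 | $723.70 | $0.00
Total paid: $8,968.62

$8,968.62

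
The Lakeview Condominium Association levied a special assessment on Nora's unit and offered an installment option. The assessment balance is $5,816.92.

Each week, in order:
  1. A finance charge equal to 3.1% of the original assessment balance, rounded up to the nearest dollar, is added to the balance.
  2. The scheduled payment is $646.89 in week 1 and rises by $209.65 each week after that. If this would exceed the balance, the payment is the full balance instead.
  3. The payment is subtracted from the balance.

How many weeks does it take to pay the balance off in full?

Week 1: $5,816.92 +$181.00 interest = $5,997.92; pay $646.89 → $5,351.03
Week 2: $5,351.03 +$181.00 interest = $5,532.03; pay $856.54 → $4,675.49
Week 3: $4,675.49 +$181.00 interest = $4,856.49; pay $1,066.19 → $3,790.30
Week 4: $3,790.30 +$181.00 interest = $3,971.30; pay $1,275.84 → $2,695.46
Week 5: $2,695.46 +$181.00 interest = $2,876.46; pay $1,485.49 → $1,390.97
Week 6: $1,390.97 +$181.00 interest = $1,571.97; pay $1,571.97 → $0.00
Balance reaches $0.00 in week 6.

6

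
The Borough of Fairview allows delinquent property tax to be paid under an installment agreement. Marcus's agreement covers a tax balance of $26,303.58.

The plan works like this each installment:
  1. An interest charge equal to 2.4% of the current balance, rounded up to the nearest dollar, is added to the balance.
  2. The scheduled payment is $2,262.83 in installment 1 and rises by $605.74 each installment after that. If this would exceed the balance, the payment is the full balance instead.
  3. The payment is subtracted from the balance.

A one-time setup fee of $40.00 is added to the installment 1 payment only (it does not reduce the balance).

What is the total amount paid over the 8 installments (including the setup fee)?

$29,409.58

Installment 1: opening $26,303.58; interest $632.00 → $26,935.58; payment $2,262.83 (+ $40.00 fee); balance $24,672.75
Installment 2: opening $24,672.75; interest $593.00 → $25,265.75; payment $2,868.57; balance $22,397.18
Installment 3: opening $22,397.18; interest $538.00 → $22,935.18; payment $3,474.31; balance $19,460.87
Installment 4: opening $19,460.87; interest $468.00 → $19,928.87; payment $4,080.05; balance $15,848.82
Installment 5: opening $15,848.82; interest $381.00 → $16,229.82; payment $4,685.79; balance $11,544.03
Installment 6: opening $11,544.03; interest $278.00 → $11,822.03; payment $5,291.53; balance $6,530.50
Installment 7: opening $6,530.50; interest $157.00 → $6,687.50; payment $5,897.27; balance $790.23
Installment 8: opening $790.23; interest $19.00 → $809.23; payment $809.23; balance $0.00
Total paid: $29,409.58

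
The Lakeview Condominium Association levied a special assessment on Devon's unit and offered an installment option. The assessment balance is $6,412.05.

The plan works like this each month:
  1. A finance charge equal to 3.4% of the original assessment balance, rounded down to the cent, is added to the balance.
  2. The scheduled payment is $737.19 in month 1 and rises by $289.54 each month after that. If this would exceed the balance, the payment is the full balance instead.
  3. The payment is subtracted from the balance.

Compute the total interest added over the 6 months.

$1,308.00

Month 1: $6,412.05 +$218.00 interest = $6,630.05; pay $737.19 → $5,892.86
Month 2: $5,892.86 +$218.00 interest = $6,110.86; pay $1,026.73 → $5,084.13
Month 3: $5,084.13 +$218.00 interest = $5,302.13; pay $1,316.27 → $3,985.86
Month 4: $3,985.86 +$218.00 interest = $4,203.86; pay $1,605.81 → $2,598.05
Month 5: $2,598.05 +$218.00 interest = $2,816.05; pay $1,895.35 → $920.70
Month 6: $920.70 +$218.00 interest = $1,138.70; pay $1,138.70 → $0.00
Total interest: $218.00 + $218.00 + $218.00 + $218.00 + $218.00 + $218.00 = $1,308.00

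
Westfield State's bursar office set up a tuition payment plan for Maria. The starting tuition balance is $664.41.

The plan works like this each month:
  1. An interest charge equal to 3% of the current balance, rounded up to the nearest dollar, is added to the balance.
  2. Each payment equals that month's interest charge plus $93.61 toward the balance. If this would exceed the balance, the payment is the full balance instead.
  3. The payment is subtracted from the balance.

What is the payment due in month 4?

Month 1: $664.41 +$20.00 interest = $684.41; pay $113.61 → $570.80
Month 2: $570.80 +$18.00 interest = $588.80; pay $111.61 → $477.19
Month 3: $477.19 +$15.00 interest = $492.19; pay $108.61 → $383.58
Month 4: $383.58 +$12.00 interest = $395.58; pay $105.61 → $289.97

$105.61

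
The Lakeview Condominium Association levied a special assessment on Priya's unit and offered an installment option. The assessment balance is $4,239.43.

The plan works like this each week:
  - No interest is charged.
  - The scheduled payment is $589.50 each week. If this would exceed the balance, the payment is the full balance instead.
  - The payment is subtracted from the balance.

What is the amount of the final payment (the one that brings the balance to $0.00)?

$112.93

Week 1: $4,239.43 − $589.50 → $3,649.93
Week 2: $3,649.93 − $589.50 → $3,060.43
Week 3: $3,060.43 − $589.50 → $2,470.93
Week 4: $2,470.93 − $589.50 → $1,881.43
Week 5: $1,881.43 − $589.50 → $1,291.93
Week 6: $1,291.93 − $589.50 → $702.43
Week 7: $702.43 − $589.50 → $112.93
Week 8: $112.93 − $112.93 → $0.00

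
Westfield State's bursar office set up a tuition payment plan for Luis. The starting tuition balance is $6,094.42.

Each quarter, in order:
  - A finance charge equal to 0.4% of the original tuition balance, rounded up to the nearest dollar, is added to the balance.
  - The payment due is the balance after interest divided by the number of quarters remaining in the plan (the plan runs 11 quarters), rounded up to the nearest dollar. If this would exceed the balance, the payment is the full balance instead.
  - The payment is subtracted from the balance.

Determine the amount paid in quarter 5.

Quarter 1: $6,094.42 +$25.00 interest = $6,119.42; pay $557.00 → $5,562.42
Quarter 2: $5,562.42 +$25.00 interest = $5,587.42; pay $559.00 → $5,028.42
Quarter 3: $5,028.42 +$25.00 interest = $5,053.42; pay $562.00 → $4,491.42
Quarter 4: $4,491.42 +$25.00 interest = $4,516.42; pay $565.00 → $3,951.42
Quarter 5: $3,951.42 +$25.00 interest = $3,976.42; pay $569.00 → $3,407.42

$569.00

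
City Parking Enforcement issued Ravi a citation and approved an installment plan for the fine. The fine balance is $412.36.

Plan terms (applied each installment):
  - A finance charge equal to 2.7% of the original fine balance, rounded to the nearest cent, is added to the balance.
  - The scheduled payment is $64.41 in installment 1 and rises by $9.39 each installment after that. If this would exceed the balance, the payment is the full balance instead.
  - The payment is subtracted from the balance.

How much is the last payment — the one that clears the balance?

$63.19

# | Opening | Interest | Payment | End bal
1 | $412.36 | $11.13 | $64.41 | $359.08
2 | $359.08 | $11.13 | $73.80 | $296.41
3 | $296.41 | $11.13 | $83.19 | $224.35
4 | $224.35 | $11.13 | $92.58 | $142.90
5 | $142.90 | $11.13 | $101.97 | $52.06
6 | $52.06 | $11.13 | $63.19 | $0.00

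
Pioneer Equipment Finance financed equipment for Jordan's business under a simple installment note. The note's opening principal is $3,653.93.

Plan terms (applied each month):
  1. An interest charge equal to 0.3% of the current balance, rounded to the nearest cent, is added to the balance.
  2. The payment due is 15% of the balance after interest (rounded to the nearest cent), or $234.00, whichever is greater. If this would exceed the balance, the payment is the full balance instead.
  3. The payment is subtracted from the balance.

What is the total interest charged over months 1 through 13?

$60.71

Month 1: $3,653.93 +$10.96 interest = $3,664.89; pay $549.73 → $3,115.16
Month 2: $3,115.16 +$9.35 interest = $3,124.51; pay $468.68 → $2,655.83
Month 3: $2,655.83 +$7.97 interest = $2,663.80; pay $399.57 → $2,264.23
Month 4: $2,264.23 +$6.79 interest = $2,271.02; pay $340.65 → $1,930.37
Month 5: $1,930.37 +$5.79 interest = $1,936.16; pay $290.42 → $1,645.74
Month 6: $1,645.74 +$4.94 interest = $1,650.68; pay $247.60 → $1,403.08
Month 7: $1,403.08 +$4.21 interest = $1,407.29; pay $234.00 → $1,173.29
Month 8: $1,173.29 +$3.52 interest = $1,176.81; pay $234.00 → $942.81
Month 9: $942.81 +$2.83 interest = $945.64; pay $234.00 → $711.64
Month 10: $711.64 +$2.13 interest = $713.77; pay $234.00 → $479.77
Month 11: $479.77 +$1.44 interest = $481.21; pay $234.00 → $247.21
Month 12: $247.21 +$0.74 interest = $247.95; pay $234.00 → $13.95
Month 13: $13.95 +$0.04 interest = $13.99; pay $13.99 → $0.00
Total interest: $10.96 + $9.35 + $7.97 + $6.79 + $5.79 + $4.94 + $4.21 + $3.52 + $2.83 + $2.13 + $1.44 + $0.74 + $0.04 = $60.71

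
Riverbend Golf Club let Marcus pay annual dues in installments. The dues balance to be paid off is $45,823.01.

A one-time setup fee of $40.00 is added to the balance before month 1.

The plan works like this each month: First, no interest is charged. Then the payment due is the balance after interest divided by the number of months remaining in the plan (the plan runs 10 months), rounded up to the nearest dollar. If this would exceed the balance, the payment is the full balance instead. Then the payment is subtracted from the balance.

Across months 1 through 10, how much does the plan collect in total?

Month 1: opening $45,863.01; payment $4,587.00; balance $41,276.01
Month 2: opening $41,276.01; payment $4,587.00; balance $36,689.01
Month 3: opening $36,689.01; payment $4,587.00; balance $32,102.01
Month 4: opening $32,102.01; payment $4,587.00; balance $27,515.01
Month 5: opening $27,515.01; payment $4,586.00; balance $22,929.01
Month 6: opening $22,929.01; payment $4,586.00; balance $18,343.01
Month 7: opening $18,343.01; payment $4,586.00; balance $13,757.01
Month 8: opening $13,757.01; payment $4,586.00; balance $9,171.01
Month 9: opening $9,171.01; payment $4,586.00; balance $4,585.01
Month 10: opening $4,585.01; payment $4,585.01; balance $0.00
Total paid: $45,863.01

$45,863.01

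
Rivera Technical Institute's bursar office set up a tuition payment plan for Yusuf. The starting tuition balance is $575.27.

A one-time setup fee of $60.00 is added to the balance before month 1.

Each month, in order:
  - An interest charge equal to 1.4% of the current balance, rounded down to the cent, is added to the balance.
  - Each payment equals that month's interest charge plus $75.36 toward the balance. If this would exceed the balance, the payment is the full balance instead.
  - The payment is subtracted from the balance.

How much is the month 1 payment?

$84.25

Month 1: $635.27 +$8.89 interest = $644.16; pay $84.25 → $559.91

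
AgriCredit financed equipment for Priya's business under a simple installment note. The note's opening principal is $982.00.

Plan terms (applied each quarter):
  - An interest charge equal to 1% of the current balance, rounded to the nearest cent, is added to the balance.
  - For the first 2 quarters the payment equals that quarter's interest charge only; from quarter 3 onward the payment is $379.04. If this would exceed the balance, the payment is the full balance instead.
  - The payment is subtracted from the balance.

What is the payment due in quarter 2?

$9.82

Quarter 1: $982.00 +$9.82 interest = $991.82; pay $9.82 → $982.00
Quarter 2: $982.00 +$9.82 interest = $991.82; pay $9.82 → $982.00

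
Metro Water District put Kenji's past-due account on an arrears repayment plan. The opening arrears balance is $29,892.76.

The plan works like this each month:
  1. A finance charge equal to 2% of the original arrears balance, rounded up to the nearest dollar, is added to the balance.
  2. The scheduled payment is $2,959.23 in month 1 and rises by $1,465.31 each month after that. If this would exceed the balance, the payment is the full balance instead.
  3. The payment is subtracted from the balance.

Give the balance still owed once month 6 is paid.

Month 1: opening $29,892.76; interest $598.00 → $30,490.76; payment $2,959.23; balance $27,531.53
Month 2: opening $27,531.53; interest $598.00 → $28,129.53; payment $4,424.54; balance $23,704.99
Month 3: opening $23,704.99; interest $598.00 → $24,302.99; payment $5,889.85; balance $18,413.14
Month 4: opening $18,413.14; interest $598.00 → $19,011.14; payment $7,355.16; balance $11,655.98
Month 5: opening $11,655.98; interest $598.00 → $12,253.98; payment $8,820.47; balance $3,433.51
Month 6: opening $3,433.51; interest $598.00 → $4,031.51; payment $4,031.51; balance $0.00

$0.00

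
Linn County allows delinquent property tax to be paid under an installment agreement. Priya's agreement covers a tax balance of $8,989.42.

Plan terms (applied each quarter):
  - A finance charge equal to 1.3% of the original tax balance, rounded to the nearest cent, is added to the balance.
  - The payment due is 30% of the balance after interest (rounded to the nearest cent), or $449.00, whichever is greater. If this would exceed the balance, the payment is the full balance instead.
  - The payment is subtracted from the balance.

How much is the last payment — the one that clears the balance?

$418.63

Quarter 1: $8,989.42 +$116.86 interest = $9,106.28; pay $2,731.88 → $6,374.40
Quarter 2: $6,374.40 +$116.86 interest = $6,491.26; pay $1,947.38 → $4,543.88
Quarter 3: $4,543.88 +$116.86 interest = $4,660.74; pay $1,398.22 → $3,262.52
Quarter 4: $3,262.52 +$116.86 interest = $3,379.38; pay $1,013.81 → $2,365.57
Quarter 5: $2,365.57 +$116.86 interest = $2,482.43; pay $744.73 → $1,737.70
Quarter 6: $1,737.70 +$116.86 interest = $1,854.56; pay $556.37 → $1,298.19
Quarter 7: $1,298.19 +$116.86 interest = $1,415.05; pay $449.00 → $966.05
Quarter 8: $966.05 +$116.86 interest = $1,082.91; pay $449.00 → $633.91
Quarter 9: $633.91 +$116.86 interest = $750.77; pay $449.00 → $301.77
Quarter 10: $301.77 +$116.86 interest = $418.63; pay $418.63 → $0.00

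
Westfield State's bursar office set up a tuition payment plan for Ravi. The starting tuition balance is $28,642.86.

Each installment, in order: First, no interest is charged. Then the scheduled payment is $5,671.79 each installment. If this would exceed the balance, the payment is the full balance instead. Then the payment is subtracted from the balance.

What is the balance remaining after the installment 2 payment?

$17,299.28

# | Opening | Payment | End bal
1 | $28,642.86 | $5,671.79 | $22,971.07
2 | $22,971.07 | $5,671.79 | $17,299.28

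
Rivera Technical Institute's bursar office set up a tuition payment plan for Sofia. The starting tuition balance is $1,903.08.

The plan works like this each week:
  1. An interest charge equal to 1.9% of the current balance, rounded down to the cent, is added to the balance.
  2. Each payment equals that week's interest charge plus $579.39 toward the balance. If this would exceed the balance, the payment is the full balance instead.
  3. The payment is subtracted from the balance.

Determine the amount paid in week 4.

Week 1: opening $1,903.08; interest $36.15 → $1,939.23; payment $615.54; balance $1,323.69
Week 2: opening $1,323.69; interest $25.15 → $1,348.84; payment $604.54; balance $744.30
Week 3: opening $744.30; interest $14.14 → $758.44; payment $593.53; balance $164.91
Week 4: opening $164.91; interest $3.13 → $168.04; payment $168.04; balance $0.00

$168.04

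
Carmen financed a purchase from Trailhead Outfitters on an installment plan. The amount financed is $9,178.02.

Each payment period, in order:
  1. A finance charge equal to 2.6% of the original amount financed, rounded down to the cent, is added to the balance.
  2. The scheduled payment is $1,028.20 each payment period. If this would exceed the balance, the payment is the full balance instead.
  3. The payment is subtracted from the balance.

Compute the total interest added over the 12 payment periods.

Payment period 1: opening $9,178.02; interest $238.62 → $9,416.64; payment $1,028.20; balance $8,388.44
Payment period 2: opening $8,388.44; interest $238.62 → $8,627.06; payment $1,028.20; balance $7,598.86
Payment period 3: opening $7,598.86; interest $238.62 → $7,837.48; payment $1,028.20; balance $6,809.28
Payment period 4: opening $6,809.28; interest $238.62 → $7,047.90; payment $1,028.20; balance $6,019.70
Payment period 5: opening $6,019.70; interest $238.62 → $6,258.32; payment $1,028.20; balance $5,230.12
Payment period 6: opening $5,230.12; interest $238.62 → $5,468.74; payment $1,028.20; balance $4,440.54
Payment period 7: opening $4,440.54; interest $238.62 → $4,679.16; payment $1,028.20; balance $3,650.96
Payment period 8: opening $3,650.96; interest $238.62 → $3,889.58; payment $1,028.20; balance $2,861.38
Payment period 9: opening $2,861.38; interest $238.62 → $3,100.00; payment $1,028.20; balance $2,071.80
Payment period 10: opening $2,071.80; interest $238.62 → $2,310.42; payment $1,028.20; balance $1,282.22
Payment period 11: opening $1,282.22; interest $238.62 → $1,520.84; payment $1,028.20; balance $492.64
Payment period 12: opening $492.64; interest $238.62 → $731.26; payment $731.26; balance $0.00
Total interest: $238.62 + $238.62 + $238.62 + $238.62 + $238.62 + $238.62 + $238.62 + $238.62 + $238.62 + $238.62 + $238.62 + $238.62 = $2,863.44

$2,863.44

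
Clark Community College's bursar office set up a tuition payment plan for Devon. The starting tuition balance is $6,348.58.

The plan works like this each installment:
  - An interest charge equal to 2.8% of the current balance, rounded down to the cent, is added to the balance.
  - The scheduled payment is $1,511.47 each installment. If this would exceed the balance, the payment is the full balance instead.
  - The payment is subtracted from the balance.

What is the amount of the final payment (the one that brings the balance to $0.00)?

$807.44

Installment 1: $6,348.58 +$177.76 interest = $6,526.34; pay $1,511.47 → $5,014.87
Installment 2: $5,014.87 +$140.41 interest = $5,155.28; pay $1,511.47 → $3,643.81
Installment 3: $3,643.81 +$102.02 interest = $3,745.83; pay $1,511.47 → $2,234.36
Installment 4: $2,234.36 +$62.56 interest = $2,296.92; pay $1,511.47 → $785.45
Installment 5: $785.45 +$21.99 interest = $807.44; pay $807.44 → $0.00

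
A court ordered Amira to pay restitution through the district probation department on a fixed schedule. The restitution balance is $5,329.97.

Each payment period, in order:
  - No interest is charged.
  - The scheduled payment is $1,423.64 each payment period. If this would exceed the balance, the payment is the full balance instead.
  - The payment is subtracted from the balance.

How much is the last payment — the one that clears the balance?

$1,059.05

Payment period 1: opening $5,329.97; payment $1,423.64; balance $3,906.33
Payment period 2: opening $3,906.33; payment $1,423.64; balance $2,482.69
Payment period 3: opening $2,482.69; payment $1,423.64; balance $1,059.05
Payment period 4: opening $1,059.05; payment $1,059.05; balance $0.00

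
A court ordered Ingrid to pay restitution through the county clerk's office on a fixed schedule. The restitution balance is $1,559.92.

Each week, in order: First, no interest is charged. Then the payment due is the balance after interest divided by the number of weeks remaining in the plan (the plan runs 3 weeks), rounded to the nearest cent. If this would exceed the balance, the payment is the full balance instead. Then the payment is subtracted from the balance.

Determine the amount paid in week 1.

$519.97

Week 1: opening $1,559.92; payment $519.97; balance $1,039.95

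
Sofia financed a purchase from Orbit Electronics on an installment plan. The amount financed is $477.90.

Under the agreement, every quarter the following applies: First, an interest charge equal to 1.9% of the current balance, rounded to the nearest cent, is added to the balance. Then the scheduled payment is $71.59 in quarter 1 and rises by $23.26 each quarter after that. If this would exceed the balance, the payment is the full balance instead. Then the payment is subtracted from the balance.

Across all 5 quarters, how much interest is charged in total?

$28.83

Quarter 1: $477.90 +$9.08 interest = $486.98; pay $71.59 → $415.39
Quarter 2: $415.39 +$7.89 interest = $423.28; pay $94.85 → $328.43
Quarter 3: $328.43 +$6.24 interest = $334.67; pay $118.11 → $216.56
Quarter 4: $216.56 +$4.11 interest = $220.67; pay $141.37 → $79.30
Quarter 5: $79.30 +$1.51 interest = $80.81; pay $80.81 → $0.00
Total interest: $9.08 + $7.89 + $6.24 + $4.11 + $1.51 = $28.83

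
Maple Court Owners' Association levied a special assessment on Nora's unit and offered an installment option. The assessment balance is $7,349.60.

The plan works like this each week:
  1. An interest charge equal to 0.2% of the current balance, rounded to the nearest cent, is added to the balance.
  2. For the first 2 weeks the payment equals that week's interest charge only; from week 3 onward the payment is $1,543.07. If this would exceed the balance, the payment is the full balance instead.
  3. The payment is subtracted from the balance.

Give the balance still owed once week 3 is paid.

Week 1: $7,349.60 +$14.70 interest = $7,364.30; pay $14.70 → $7,349.60
Week 2: $7,349.60 +$14.70 interest = $7,364.30; pay $14.70 → $7,349.60
Week 3: $7,349.60 +$14.70 interest = $7,364.30; pay $1,543.07 → $5,821.23

$5,821.23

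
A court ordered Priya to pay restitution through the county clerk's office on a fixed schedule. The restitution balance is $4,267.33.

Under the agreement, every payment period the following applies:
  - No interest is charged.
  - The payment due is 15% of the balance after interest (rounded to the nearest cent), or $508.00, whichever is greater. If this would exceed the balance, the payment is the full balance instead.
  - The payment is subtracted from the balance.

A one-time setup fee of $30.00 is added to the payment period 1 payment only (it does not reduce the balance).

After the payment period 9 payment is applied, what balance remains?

Payment period 1: $4,267.33 − $640.10 (+ $30.00 fee) → $3,627.23
Payment period 2: $3,627.23 − $544.08 → $3,083.15
Payment period 3: $3,083.15 − $508.00 → $2,575.15
Payment period 4: $2,575.15 − $508.00 → $2,067.15
Payment period 5: $2,067.15 − $508.00 → $1,559.15
Payment period 6: $1,559.15 − $508.00 → $1,051.15
Payment period 7: $1,051.15 − $508.00 → $543.15
Payment period 8: $543.15 − $508.00 → $35.15
Payment period 9: $35.15 − $35.15 → $0.00

$0.00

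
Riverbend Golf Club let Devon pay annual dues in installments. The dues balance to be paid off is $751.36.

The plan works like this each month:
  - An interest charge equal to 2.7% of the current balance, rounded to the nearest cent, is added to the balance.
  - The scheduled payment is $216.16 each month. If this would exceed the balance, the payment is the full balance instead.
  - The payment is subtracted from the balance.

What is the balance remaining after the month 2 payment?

$354.33

Month 1: opening $751.36; interest $20.29 → $771.65; payment $216.16; balance $555.49
Month 2: opening $555.49; interest $15.00 → $570.49; payment $216.16; balance $354.33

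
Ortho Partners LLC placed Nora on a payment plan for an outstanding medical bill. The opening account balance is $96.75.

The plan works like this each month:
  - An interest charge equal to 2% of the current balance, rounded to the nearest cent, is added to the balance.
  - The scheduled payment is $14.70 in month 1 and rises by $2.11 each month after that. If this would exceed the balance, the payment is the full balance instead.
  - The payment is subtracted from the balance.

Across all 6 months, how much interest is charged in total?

$6.84

Month 1: opening $96.75; interest $1.94 → $98.69; payment $14.70; balance $83.99
Month 2: opening $83.99; interest $1.68 → $85.67; payment $16.81; balance $68.86
Month 3: opening $68.86; interest $1.38 → $70.24; payment $18.92; balance $51.32
Month 4: opening $51.32; interest $1.03 → $52.35; payment $21.03; balance $31.32
Month 5: opening $31.32; interest $0.63 → $31.95; payment $23.14; balance $8.81
Month 6: opening $8.81; interest $0.18 → $8.99; payment $8.99; balance $0.00
Total interest: $1.94 + $1.68 + $1.38 + $1.03 + $0.63 + $0.18 = $6.84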